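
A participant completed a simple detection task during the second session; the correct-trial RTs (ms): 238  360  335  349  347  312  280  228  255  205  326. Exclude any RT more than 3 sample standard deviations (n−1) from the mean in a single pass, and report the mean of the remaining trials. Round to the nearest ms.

n = 11, ΣRT = 3235, M = 294.091
Σ(x−M)² = 30348.91; s = √(30348.91/10) = 55.090
Cutoffs: 294.091 ± 3·55.090 → [128.8, 459.4]
No RTs fall outside the cutoffs; all 11 retained. Mean = 3235/11 = 294.091

294 ms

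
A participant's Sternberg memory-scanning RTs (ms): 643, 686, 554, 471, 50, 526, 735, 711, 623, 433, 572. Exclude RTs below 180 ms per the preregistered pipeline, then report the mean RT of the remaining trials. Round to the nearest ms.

Excluded: 50
Retained (n=10): Σ = 5954
Mean = 5954/10 = 595.4000

595 ms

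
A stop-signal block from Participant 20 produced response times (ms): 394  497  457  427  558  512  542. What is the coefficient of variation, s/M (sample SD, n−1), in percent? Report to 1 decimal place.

12.5%

n = 7, Σ = 3387, M = 483.8571
Σ(x−M)² = 21870.857; s = √(21870.857/6) = 60.3750
CV = 60.3750 / 483.8571 = 0.12478 = 12.478%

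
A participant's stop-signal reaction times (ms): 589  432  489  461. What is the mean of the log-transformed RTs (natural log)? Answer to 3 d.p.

6.193

ln(RT): 6.3784, 6.0684, 6.1924, 6.1334
Σ ln(RT) = 24.7726
Mean = 24.7726/4 = 6.19315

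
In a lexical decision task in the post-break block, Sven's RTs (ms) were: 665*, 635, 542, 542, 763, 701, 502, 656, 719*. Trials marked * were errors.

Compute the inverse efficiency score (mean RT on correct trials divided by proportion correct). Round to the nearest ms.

Correct trials (n=7): 635, 542, 542, 763, 701, 502, 656
Mean correct RT = 4341/7 = 620.1429 ms
Proportion correct = 7/9
IES = 620.1429 / (7/9) = 797.327 ms

797 ms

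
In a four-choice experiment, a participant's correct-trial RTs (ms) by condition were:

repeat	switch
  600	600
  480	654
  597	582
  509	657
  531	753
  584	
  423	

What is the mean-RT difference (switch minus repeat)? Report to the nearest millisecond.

117 ms

M(repeat) = 3724/7 = 532.000
M(switch) = 3246/5 = 649.200
Difference = 649.200 − 532.000 = 117.200 ms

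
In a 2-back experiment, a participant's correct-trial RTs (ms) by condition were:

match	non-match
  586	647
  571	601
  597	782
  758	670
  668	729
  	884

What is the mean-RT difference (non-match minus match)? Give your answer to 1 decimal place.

M(match) = 3180/5 = 636.000
M(non-match) = 4313/6 = 718.833
Difference = 718.833 − 636.000 = 82.833 ms

82.8 ms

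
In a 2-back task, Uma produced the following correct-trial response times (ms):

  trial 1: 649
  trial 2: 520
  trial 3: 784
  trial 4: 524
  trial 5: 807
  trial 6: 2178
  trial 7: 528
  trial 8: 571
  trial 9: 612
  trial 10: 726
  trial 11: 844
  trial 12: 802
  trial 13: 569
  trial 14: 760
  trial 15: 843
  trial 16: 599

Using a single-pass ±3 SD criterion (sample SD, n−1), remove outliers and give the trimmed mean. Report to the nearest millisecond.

n = 16, ΣRT = 12316, M = 769.750
Σ(x−M)² = 2328321.00; s = √(2328321.00/15) = 393.981
Cutoffs: 769.750 ± 3·393.981 → [-412.2, 1951.7]
Outside: 2178 → excluded.
Retained (n=15): Σ = 10138, mean = 10138/15 = 675.867

676 ms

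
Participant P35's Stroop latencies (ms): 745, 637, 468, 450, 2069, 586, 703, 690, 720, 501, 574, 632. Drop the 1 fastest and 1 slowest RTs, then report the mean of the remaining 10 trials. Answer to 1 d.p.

625.6 ms

Sorted: 450, 468, 501, 574, 586, 632, 637, 690, 703, 720, 745, 2069
Drop lowest 1 (450) and highest 1 (2069)
Remaining (n=10): Σ = 6256, mean = 6256/10 = 625.600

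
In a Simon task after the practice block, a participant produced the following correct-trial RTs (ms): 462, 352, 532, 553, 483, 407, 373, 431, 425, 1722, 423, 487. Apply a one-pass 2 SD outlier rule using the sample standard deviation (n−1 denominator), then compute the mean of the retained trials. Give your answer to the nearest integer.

448 ms

n = 12, ΣRT = 6650, M = 554.167
Σ(x−M)² = 1526807.67; s = √(1526807.67/11) = 372.560
Cutoffs: 554.167 ± 2·372.560 → [-191.0, 1299.3]
Outside: 1722 → excluded.
Retained (n=11): Σ = 4928, mean = 4928/11 = 448.000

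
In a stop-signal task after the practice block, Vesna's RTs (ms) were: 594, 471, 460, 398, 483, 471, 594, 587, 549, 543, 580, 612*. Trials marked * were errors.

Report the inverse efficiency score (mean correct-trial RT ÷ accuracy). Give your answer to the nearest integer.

568 ms

Correct trials (n=11): 594, 471, 460, 398, 483, 471, 594, 587, 549, 543, 580
Mean correct RT = 5730/11 = 520.9091 ms
Proportion correct = 11/12
IES = 520.9091 / (11/12) = 568.264 ms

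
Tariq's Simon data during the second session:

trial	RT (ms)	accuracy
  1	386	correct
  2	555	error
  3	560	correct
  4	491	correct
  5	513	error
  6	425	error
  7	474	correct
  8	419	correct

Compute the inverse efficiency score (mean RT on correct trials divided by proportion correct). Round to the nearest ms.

746 ms

Correct trials (n=5): 386, 560, 491, 474, 419
Mean correct RT = 2330/5 = 466.0000 ms
Proportion correct = 5/8
IES = 466.0000 / (5/8) = 745.600 ms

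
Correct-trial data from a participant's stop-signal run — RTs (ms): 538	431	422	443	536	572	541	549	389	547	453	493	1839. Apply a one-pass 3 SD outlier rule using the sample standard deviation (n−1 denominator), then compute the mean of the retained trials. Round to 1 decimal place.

n = 13, ΣRT = 7753, M = 596.385
Σ(x−M)² = 1715039.08; s = √(1715039.08/12) = 378.048
Cutoffs: 596.385 ± 3·378.048 → [-537.8, 1730.5]
Outside: 1839 → excluded.
Retained (n=12): Σ = 5914, mean = 5914/12 = 492.833

492.8 ms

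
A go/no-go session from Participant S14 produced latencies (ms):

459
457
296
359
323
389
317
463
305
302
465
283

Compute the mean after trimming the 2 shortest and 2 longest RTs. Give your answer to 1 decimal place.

Sorted: 283, 296, 302, 305, 317, 323, 359, 389, 457, 459, 463, 465
Drop lowest 2 (283, 296) and highest 2 (463, 465)
Remaining (n=8): Σ = 2911, mean = 2911/8 = 363.875

363.9 ms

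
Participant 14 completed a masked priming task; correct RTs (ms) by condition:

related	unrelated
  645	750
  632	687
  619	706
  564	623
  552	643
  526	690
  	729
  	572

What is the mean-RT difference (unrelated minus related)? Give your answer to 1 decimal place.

85.3 ms

M(related) = 3538/6 = 589.667
M(unrelated) = 5400/8 = 675.000
Difference = 675.000 − 589.667 = 85.333 ms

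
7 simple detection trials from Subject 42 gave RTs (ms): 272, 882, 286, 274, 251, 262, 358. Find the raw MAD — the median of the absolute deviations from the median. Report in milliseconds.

Sorted: 251, 262, 272, 274, 286, 358, 882 → median = 274
|x − 274|: 2, 608, 12, 0, 23, 12, 84
Sorted deviations: 0, 2, 12, 12, 23, 84, 608 → MAD = 12

12 ms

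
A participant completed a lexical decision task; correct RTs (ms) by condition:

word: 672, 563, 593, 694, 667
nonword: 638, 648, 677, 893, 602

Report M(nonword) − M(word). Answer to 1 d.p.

53.8 ms

M(word) = 3189/5 = 637.800
M(nonword) = 3458/5 = 691.600
Difference = 691.600 − 637.800 = 53.800 ms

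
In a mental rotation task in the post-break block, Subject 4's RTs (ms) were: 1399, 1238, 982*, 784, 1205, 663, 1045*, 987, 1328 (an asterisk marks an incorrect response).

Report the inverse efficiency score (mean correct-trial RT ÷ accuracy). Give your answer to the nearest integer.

1397 ms

Correct trials (n=7): 1399, 1238, 784, 1205, 663, 987, 1328
Mean correct RT = 7604/7 = 1086.2857 ms
Proportion correct = 7/9
IES = 1086.2857 / (7/9) = 1396.653 ms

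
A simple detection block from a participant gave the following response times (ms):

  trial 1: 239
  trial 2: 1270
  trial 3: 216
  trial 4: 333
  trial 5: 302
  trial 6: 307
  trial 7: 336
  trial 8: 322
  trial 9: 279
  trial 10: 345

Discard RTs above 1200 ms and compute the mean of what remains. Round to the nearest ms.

Excluded: 1270
Retained (n=9): Σ = 2679
Mean = 2679/9 = 297.6667

298 ms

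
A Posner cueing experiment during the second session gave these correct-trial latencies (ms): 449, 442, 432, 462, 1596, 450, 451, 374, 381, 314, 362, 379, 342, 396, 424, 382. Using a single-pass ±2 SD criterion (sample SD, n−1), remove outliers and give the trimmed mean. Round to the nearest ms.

n = 16, ΣRT = 7636, M = 477.250
Σ(x−M)² = 1363667.00; s = √(1363667.00/15) = 301.515
Cutoffs: 477.250 ± 2·301.515 → [-125.8, 1080.3]
Outside: 1596 → excluded.
Retained (n=15): Σ = 6040, mean = 6040/15 = 402.667

403 ms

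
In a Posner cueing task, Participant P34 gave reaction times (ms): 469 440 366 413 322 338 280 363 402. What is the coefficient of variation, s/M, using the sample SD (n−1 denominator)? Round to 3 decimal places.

0.159

n = 9, Σ = 3393, M = 377.0000
Σ(x−M)² = 28626.000; s = √(28626.000/8) = 59.8185
CV = 59.8185 / 377.0000 = 0.15867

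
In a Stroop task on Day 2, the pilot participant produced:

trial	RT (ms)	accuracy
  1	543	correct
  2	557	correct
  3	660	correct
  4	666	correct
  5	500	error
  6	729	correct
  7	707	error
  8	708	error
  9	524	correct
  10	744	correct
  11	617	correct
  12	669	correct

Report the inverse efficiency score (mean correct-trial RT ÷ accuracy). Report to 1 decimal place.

845.8 ms

Correct trials (n=9): 543, 557, 660, 666, 729, 524, 744, 617, 669
Mean correct RT = 5709/9 = 634.3333 ms
Proportion correct = 9/12
IES = 634.3333 / (9/12) = 845.778 ms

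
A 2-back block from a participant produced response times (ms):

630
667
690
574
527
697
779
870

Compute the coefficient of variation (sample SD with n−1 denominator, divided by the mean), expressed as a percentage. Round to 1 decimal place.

n = 8, Σ = 5434, M = 679.2500
Σ(x−M)² = 83599.500; s = √(83599.500/7) = 109.2831
CV = 109.2831 / 679.2500 = 0.16089 = 16.089%

16.1%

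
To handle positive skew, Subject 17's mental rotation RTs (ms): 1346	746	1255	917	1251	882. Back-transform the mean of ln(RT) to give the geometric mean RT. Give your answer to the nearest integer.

1041 ms

ln(RT): 7.2049, 6.6147, 7.1349, 6.8211, 7.1317, 6.7822
Mean ln(RT) = 41.6895/6 = 6.94825
Geometric mean = exp(6.94825) = 1041.33 ms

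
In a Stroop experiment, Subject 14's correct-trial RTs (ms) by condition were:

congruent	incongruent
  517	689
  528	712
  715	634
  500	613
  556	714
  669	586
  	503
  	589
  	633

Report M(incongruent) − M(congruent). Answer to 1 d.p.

49.5 ms

M(congruent) = 3485/6 = 580.833
M(incongruent) = 5673/9 = 630.333
Difference = 630.333 − 580.833 = 49.500 ms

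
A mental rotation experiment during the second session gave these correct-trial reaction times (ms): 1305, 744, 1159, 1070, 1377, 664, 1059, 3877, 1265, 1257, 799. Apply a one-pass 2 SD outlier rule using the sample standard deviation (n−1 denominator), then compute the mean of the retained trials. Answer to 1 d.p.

1069.9 ms

n = 11, ΣRT = 14576, M = 1325.091
Σ(x−M)² = 7738526.91; s = √(7738526.91/10) = 879.689
Cutoffs: 1325.091 ± 2·879.689 → [-434.3, 3084.5]
Outside: 3877 → excluded.
Retained (n=10): Σ = 10699, mean = 10699/10 = 1069.900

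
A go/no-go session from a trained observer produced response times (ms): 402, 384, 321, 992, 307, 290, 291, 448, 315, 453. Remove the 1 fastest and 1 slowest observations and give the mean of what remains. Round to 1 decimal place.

Sorted: 290, 291, 307, 315, 321, 384, 402, 448, 453, 992
Drop lowest 1 (290) and highest 1 (992)
Remaining (n=8): Σ = 2921, mean = 2921/8 = 365.125

365.1 ms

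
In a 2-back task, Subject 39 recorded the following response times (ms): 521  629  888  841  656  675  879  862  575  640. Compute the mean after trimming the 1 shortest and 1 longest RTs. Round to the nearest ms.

720 ms

Sorted: 521, 575, 629, 640, 656, 675, 841, 862, 879, 888
Drop lowest 1 (521) and highest 1 (888)
Remaining (n=8): Σ = 5757, mean = 5757/8 = 719.625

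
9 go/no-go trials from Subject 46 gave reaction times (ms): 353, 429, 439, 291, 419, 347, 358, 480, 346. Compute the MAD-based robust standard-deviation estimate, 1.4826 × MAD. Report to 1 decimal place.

Sorted: 291, 346, 347, 353, 358, 419, 429, 439, 480 → median = 358
|x − 358| sorted: 0, 5, 11, 12, 61, 67, 71, 81, 122 → MAD = 61
Robust SD ≈ 1.4826 × 61 = 90.439

90.4 ms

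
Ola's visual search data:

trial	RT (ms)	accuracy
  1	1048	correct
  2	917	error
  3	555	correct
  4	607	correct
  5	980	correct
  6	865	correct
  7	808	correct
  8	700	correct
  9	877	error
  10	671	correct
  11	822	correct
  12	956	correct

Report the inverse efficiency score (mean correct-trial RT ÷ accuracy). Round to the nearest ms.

Correct trials (n=10): 1048, 555, 607, 980, 865, 808, 700, 671, 822, 956
Mean correct RT = 8012/10 = 801.2000 ms
Proportion correct = 10/12
IES = 801.2000 / (10/12) = 961.440 ms

961 ms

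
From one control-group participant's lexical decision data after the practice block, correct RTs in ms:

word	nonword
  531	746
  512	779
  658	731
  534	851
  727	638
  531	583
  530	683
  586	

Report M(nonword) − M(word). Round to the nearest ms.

140 ms

M(word) = 4609/8 = 576.125
M(nonword) = 5011/7 = 715.857
Difference = 715.857 − 576.125 = 139.732 ms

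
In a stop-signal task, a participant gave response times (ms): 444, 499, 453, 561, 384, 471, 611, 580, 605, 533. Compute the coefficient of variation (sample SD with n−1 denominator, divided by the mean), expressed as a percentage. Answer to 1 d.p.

n = 10, Σ = 5141, M = 514.1000
Σ(x−M)² = 52210.900; s = √(52210.900/9) = 76.1657
CV = 76.1657 / 514.1000 = 0.14815 = 14.815%

14.8%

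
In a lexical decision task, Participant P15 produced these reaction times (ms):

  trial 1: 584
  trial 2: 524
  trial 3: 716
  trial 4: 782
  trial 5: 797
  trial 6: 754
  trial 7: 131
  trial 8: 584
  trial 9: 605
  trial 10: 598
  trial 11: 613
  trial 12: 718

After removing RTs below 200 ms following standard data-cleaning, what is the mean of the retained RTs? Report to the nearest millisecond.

Excluded: 131
Retained (n=11): Σ = 7275
Mean = 7275/11 = 661.3636

661 ms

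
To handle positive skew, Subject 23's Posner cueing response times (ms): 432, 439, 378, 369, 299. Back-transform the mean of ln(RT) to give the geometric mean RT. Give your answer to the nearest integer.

380 ms

ln(RT): 6.0684, 6.0845, 5.9349, 5.9108, 5.7004
Mean ln(RT) = 29.6991/5 = 5.93981
Geometric mean = exp(5.93981) = 379.86 ms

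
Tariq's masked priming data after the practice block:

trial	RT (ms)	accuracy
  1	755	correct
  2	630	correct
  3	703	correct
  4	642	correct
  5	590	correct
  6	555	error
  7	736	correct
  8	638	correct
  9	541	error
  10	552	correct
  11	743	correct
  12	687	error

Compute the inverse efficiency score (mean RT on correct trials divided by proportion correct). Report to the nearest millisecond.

Correct trials (n=9): 755, 630, 703, 642, 590, 736, 638, 552, 743
Mean correct RT = 5989/9 = 665.4444 ms
Proportion correct = 9/12
IES = 665.4444 / (9/12) = 887.259 ms

887 ms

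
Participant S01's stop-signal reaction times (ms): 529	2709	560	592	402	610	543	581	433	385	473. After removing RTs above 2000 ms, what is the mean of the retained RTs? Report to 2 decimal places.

510.80 ms

Excluded: 2709
Retained (n=10): Σ = 5108
Mean = 5108/10 = 510.8000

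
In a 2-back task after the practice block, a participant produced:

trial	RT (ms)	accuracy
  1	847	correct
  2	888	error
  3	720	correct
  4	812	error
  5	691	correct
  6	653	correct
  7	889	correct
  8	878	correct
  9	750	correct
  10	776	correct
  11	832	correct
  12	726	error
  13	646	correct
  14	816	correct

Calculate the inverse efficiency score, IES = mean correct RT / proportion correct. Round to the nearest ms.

Correct trials (n=11): 847, 720, 691, 653, 889, 878, 750, 776, 832, 646, 816
Mean correct RT = 8498/11 = 772.5455 ms
Proportion correct = 11/14
IES = 772.5455 / (11/14) = 983.240 ms

983 ms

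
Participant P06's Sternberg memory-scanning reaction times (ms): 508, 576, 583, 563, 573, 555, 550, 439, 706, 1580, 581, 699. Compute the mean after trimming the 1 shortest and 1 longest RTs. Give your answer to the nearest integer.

Sorted: 439, 508, 550, 555, 563, 573, 576, 581, 583, 699, 706, 1580
Drop lowest 1 (439) and highest 1 (1580)
Remaining (n=10): Σ = 5894, mean = 5894/10 = 589.400

589 ms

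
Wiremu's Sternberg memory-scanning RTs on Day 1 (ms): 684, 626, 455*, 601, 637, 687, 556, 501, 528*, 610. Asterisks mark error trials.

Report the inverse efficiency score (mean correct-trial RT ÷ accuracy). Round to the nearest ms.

Correct trials (n=8): 684, 626, 601, 637, 687, 556, 501, 610
Mean correct RT = 4902/8 = 612.7500 ms
Proportion correct = 8/10
IES = 612.7500 / (8/10) = 765.938 ms

766 ms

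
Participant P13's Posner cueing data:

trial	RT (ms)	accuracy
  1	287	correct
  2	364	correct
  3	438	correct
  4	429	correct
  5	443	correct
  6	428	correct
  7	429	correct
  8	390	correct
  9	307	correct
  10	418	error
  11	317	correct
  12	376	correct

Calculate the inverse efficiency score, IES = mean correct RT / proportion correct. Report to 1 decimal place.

Correct trials (n=11): 287, 364, 438, 429, 443, 428, 429, 390, 307, 317, 376
Mean correct RT = 4208/11 = 382.5455 ms
Proportion correct = 11/12
IES = 382.5455 / (11/12) = 417.322 ms

417.3 ms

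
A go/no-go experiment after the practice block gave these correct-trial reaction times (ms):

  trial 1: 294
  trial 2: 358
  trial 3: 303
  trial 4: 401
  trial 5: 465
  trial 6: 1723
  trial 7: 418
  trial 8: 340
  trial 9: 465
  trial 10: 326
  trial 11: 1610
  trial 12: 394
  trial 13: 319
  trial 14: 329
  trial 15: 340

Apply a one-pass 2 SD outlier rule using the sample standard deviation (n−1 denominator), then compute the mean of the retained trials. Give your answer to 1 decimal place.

n = 15, ΣRT = 8085, M = 539.000
Σ(x−M)² = 2980112.00; s = √(2980112.00/14) = 461.373
Cutoffs: 539.000 ± 2·461.373 → [-383.7, 1461.7]
Outside: 1610, 1723 → excluded.
Retained (n=13): Σ = 4752, mean = 4752/13 = 365.538

365.5 ms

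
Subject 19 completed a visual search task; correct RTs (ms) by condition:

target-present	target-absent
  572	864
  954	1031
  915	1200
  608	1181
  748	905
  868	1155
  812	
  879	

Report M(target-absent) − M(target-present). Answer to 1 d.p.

M(target-present) = 6356/8 = 794.500
M(target-absent) = 6336/6 = 1056.000
Difference = 1056.000 − 794.500 = 261.500 ms

261.5 ms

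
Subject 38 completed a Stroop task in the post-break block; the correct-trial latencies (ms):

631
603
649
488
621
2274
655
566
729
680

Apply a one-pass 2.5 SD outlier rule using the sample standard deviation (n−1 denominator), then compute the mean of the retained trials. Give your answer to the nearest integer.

625 ms

n = 10, ΣRT = 7896, M = 789.600
Σ(x−M)² = 2486372.40; s = √(2486372.40/9) = 525.608
Cutoffs: 789.600 ± 2.5·525.608 → [-524.4, 2103.6]
Outside: 2274 → excluded.
Retained (n=9): Σ = 5622, mean = 5622/9 = 624.667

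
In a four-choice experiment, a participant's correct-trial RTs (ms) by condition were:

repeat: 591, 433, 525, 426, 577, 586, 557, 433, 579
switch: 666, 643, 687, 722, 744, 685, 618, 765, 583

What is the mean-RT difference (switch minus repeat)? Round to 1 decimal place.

M(repeat) = 4707/9 = 523.000
M(switch) = 6113/9 = 679.222
Difference = 679.222 − 523.000 = 156.222 ms

156.2 ms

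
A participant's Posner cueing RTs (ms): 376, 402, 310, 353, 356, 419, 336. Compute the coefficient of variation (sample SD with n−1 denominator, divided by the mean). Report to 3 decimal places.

0.103

n = 7, Σ = 2552, M = 364.5714
Σ(x−M)² = 8495.714; s = √(8495.714/6) = 37.6291
CV = 37.6291 / 364.5714 = 0.10321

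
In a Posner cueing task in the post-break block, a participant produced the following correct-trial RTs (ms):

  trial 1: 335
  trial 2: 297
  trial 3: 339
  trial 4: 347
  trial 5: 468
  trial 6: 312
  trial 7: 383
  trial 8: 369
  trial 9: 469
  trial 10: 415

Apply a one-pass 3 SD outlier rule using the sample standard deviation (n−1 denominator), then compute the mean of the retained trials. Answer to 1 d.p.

n = 10, ΣRT = 3734, M = 373.400
Σ(x−M)² = 32892.40; s = √(32892.40/9) = 60.454
Cutoffs: 373.400 ± 3·60.454 → [192.0, 554.8]
No RTs fall outside the cutoffs; all 10 retained. Mean = 3734/10 = 373.400

373.4 ms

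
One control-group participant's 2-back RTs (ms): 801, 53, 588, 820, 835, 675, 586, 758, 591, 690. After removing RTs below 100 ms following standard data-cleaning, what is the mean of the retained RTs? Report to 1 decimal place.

704.9 ms

Excluded: 53
Retained (n=9): Σ = 6344
Mean = 6344/9 = 704.8889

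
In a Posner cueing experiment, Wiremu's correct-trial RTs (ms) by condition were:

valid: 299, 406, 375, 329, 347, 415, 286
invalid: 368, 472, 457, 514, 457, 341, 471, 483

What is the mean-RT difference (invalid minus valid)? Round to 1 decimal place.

M(valid) = 2457/7 = 351.000
M(invalid) = 3563/8 = 445.375
Difference = 445.375 − 351.000 = 94.375 ms

94.4 ms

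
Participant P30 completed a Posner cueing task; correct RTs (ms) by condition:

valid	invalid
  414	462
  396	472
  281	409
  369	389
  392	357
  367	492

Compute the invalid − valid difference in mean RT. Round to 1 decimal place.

60.3 ms

M(valid) = 2219/6 = 369.833
M(invalid) = 2581/6 = 430.167
Difference = 430.167 − 369.833 = 60.333 ms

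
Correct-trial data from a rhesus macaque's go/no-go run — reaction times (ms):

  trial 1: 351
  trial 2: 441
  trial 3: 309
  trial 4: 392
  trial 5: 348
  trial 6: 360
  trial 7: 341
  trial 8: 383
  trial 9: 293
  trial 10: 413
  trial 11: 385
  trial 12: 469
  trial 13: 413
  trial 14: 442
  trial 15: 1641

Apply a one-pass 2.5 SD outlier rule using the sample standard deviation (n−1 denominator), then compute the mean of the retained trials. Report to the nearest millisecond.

381 ms

n = 15, ΣRT = 6981, M = 465.400
Σ(x−M)² = 1514961.60; s = √(1514961.60/14) = 328.955
Cutoffs: 465.400 ± 2.5·328.955 → [-357.0, 1287.8]
Outside: 1641 → excluded.
Retained (n=14): Σ = 5340, mean = 5340/14 = 381.429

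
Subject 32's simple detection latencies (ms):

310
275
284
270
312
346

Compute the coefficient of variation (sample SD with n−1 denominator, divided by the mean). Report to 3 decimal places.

n = 6, Σ = 1797, M = 299.5000
Σ(x−M)² = 4139.500; s = √(4139.500/5) = 28.7733
CV = 28.7733 / 299.5000 = 0.09607

0.096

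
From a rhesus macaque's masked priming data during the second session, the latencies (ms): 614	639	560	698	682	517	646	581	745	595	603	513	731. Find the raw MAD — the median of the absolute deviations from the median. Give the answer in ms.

54 ms

Sorted: 513, 517, 560, 581, 595, 603, 614, 639, 646, 682, 698, 731, 745 → median = 614
|x − 614|: 0, 25, 54, 84, 68, 97, 32, 33, 131, 19, 11, 101, 117
Sorted deviations: 0, 11, 19, 25, 32, 33, 54, 68, 84, 97, 101, 117, 131 → MAD = 54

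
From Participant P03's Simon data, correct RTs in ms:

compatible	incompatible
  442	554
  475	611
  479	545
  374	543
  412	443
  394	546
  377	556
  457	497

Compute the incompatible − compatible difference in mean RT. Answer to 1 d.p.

110.6 ms

M(compatible) = 3410/8 = 426.250
M(incompatible) = 4295/8 = 536.875
Difference = 536.875 − 426.250 = 110.625 ms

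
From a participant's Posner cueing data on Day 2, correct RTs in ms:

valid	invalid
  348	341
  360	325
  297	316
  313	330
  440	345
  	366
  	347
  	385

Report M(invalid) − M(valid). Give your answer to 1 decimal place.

M(valid) = 1758/5 = 351.600
M(invalid) = 2755/8 = 344.375
Difference = 344.375 − 351.600 = -7.225 ms

-7.2 ms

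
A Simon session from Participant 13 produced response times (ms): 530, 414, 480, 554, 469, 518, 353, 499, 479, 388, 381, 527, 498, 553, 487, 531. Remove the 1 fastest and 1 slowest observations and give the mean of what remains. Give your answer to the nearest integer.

Sorted: 353, 381, 388, 414, 469, 479, 480, 487, 498, 499, 518, 527, 530, 531, 553, 554
Drop lowest 1 (353) and highest 1 (554)
Remaining (n=14): Σ = 6754, mean = 6754/14 = 482.429

482 ms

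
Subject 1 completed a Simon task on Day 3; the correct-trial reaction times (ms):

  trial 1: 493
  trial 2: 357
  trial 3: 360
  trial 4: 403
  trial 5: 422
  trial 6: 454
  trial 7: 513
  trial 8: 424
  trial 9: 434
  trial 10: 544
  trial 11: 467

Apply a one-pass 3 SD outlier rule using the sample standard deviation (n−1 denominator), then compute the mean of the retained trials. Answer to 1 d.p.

442.8 ms

n = 11, ΣRT = 4871, M = 442.818
Σ(x−M)² = 35065.64; s = √(35065.64/10) = 59.216
Cutoffs: 442.818 ± 3·59.216 → [265.2, 620.5]
No RTs fall outside the cutoffs; all 11 retained. Mean = 4871/11 = 442.818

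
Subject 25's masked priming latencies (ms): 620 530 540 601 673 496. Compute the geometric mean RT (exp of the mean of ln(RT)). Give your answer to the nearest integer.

ln(RT): 6.4297, 6.2729, 6.2916, 6.3986, 6.5117, 6.2066
Mean ln(RT) = 38.1111/6 = 6.35185
Geometric mean = exp(6.35185) = 573.55 ms

574 ms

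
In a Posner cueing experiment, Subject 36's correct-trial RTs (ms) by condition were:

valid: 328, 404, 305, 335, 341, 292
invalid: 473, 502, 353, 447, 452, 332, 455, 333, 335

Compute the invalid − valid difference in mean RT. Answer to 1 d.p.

74.9 ms

M(valid) = 2005/6 = 334.167
M(invalid) = 3682/9 = 409.111
Difference = 409.111 − 334.167 = 74.944 ms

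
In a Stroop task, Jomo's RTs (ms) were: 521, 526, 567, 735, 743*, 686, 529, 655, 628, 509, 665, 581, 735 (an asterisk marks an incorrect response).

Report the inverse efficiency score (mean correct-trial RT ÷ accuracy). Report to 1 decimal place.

662.4 ms

Correct trials (n=12): 521, 526, 567, 735, 686, 529, 655, 628, 509, 665, 581, 735
Mean correct RT = 7337/12 = 611.4167 ms
Proportion correct = 12/13
IES = 611.4167 / (12/13) = 662.368 ms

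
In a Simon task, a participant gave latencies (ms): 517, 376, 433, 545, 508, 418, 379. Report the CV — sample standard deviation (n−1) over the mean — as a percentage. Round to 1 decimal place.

n = 7, Σ = 3176, M = 453.7143
Σ(x−M)² = 28611.429; s = √(28611.429/6) = 69.0548
CV = 69.0548 / 453.7143 = 0.15220 = 15.220%

15.2%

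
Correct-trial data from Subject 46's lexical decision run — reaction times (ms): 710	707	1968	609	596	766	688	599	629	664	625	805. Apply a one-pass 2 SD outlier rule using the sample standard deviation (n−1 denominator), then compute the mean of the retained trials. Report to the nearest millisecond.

n = 12, ΣRT = 9366, M = 780.500
Σ(x−M)² = 1586995.00; s = √(1586995.00/11) = 379.832
Cutoffs: 780.500 ± 2·379.832 → [20.8, 1540.2]
Outside: 1968 → excluded.
Retained (n=11): Σ = 7398, mean = 7398/11 = 672.545

673 ms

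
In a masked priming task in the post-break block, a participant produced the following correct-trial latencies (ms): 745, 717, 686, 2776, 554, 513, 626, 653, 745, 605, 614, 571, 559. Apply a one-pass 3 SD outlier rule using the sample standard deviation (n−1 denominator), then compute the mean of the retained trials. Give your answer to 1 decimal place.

632.3 ms

n = 13, ΣRT = 10364, M = 797.231
Σ(x−M)² = 4308324.31; s = √(4308324.31/12) = 599.189
Cutoffs: 797.231 ± 3·599.189 → [-1000.3, 2594.8]
Outside: 2776 → excluded.
Retained (n=12): Σ = 7588, mean = 7588/12 = 632.333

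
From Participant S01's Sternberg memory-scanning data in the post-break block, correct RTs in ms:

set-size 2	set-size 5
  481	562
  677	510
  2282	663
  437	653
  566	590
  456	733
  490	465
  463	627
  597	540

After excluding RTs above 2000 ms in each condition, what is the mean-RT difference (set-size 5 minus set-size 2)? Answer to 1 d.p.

72.8 ms

set-size 2: exclude 2282
M(set-size 2) = 4167/8 = 520.875
M(set-size 5) = 5343/9 = 593.667
Difference = 593.667 − 520.875 = 72.792 ms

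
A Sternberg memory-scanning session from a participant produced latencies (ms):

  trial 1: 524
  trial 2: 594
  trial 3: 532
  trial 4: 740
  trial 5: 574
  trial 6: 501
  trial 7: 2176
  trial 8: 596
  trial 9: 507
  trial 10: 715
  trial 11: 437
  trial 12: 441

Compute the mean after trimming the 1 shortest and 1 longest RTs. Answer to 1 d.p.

572.4 ms

Sorted: 437, 441, 501, 507, 524, 532, 574, 594, 596, 715, 740, 2176
Drop lowest 1 (437) and highest 1 (2176)
Remaining (n=10): Σ = 5724, mean = 5724/10 = 572.400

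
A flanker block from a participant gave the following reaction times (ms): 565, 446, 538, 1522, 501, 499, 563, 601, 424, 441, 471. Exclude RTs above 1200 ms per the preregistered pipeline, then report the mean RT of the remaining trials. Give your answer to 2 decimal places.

Excluded: 1522
Retained (n=10): Σ = 5049
Mean = 5049/10 = 504.9000

504.90 ms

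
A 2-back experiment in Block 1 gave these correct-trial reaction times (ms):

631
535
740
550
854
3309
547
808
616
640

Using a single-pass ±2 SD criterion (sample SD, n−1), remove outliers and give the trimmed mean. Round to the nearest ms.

658 ms

n = 10, ΣRT = 9230, M = 923.000
Σ(x−M)² = 6435122.00; s = √(6435122.00/9) = 845.585
Cutoffs: 923.000 ± 2·845.585 → [-768.2, 2614.2]
Outside: 3309 → excluded.
Retained (n=9): Σ = 5921, mean = 5921/9 = 657.889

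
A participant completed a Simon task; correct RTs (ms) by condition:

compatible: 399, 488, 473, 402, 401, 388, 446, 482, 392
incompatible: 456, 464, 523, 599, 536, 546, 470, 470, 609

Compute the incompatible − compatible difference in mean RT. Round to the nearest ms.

89 ms

M(compatible) = 3871/9 = 430.111
M(incompatible) = 4673/9 = 519.222
Difference = 519.222 − 430.111 = 89.111 ms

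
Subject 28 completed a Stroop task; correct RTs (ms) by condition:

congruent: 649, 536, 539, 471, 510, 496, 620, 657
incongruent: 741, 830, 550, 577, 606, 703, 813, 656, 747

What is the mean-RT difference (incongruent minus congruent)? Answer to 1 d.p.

131.7 ms

M(congruent) = 4478/8 = 559.750
M(incongruent) = 6223/9 = 691.444
Difference = 691.444 − 559.750 = 131.694 ms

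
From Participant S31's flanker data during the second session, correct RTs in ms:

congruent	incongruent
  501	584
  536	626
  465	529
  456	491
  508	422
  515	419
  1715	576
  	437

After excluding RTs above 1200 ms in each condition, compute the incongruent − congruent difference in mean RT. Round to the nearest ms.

14 ms

congruent: exclude 1715
M(congruent) = 2981/6 = 496.833
M(incongruent) = 4084/8 = 510.500
Difference = 510.500 − 496.833 = 13.667 ms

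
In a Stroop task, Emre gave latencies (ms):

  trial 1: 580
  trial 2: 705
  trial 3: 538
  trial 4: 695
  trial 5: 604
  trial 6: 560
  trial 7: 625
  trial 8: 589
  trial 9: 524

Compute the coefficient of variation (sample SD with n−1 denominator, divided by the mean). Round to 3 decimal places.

0.106

n = 9, Σ = 5420, M = 602.2222
Σ(x−M)² = 32387.556; s = √(32387.556/8) = 63.6274
CV = 63.6274 / 602.2222 = 0.10565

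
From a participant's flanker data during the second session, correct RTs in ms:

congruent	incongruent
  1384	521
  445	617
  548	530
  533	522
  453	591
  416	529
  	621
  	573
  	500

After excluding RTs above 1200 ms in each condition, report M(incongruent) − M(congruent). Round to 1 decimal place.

77.0 ms

congruent: exclude 1384
M(congruent) = 2395/5 = 479.000
M(incongruent) = 5004/9 = 556.000
Difference = 556.000 − 479.000 = 77.000 ms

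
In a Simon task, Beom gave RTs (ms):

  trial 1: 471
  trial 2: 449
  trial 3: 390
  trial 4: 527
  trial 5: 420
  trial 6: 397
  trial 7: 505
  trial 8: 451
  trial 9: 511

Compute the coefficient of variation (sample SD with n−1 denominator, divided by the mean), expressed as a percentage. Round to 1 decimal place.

10.9%

n = 9, Σ = 4121, M = 457.8889
Σ(x−M)² = 19866.889; s = √(19866.889/8) = 49.8333
CV = 49.8333 / 457.8889 = 0.10883 = 10.883%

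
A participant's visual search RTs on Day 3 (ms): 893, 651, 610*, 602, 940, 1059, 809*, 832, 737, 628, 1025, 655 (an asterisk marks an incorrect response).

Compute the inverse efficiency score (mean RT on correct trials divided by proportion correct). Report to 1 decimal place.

962.6 ms

Correct trials (n=10): 893, 651, 602, 940, 1059, 832, 737, 628, 1025, 655
Mean correct RT = 8022/10 = 802.2000 ms
Proportion correct = 10/12
IES = 802.2000 / (10/12) = 962.640 ms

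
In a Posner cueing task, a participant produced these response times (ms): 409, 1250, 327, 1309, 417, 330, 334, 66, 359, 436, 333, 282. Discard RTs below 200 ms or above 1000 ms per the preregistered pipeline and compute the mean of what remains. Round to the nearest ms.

359 ms

Excluded: 66, 1250, 1309
Retained (n=9): Σ = 3227
Mean = 3227/9 = 358.5556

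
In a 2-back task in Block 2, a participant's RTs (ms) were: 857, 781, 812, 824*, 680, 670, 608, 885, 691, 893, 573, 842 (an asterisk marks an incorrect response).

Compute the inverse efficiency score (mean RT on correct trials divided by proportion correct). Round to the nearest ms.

822 ms

Correct trials (n=11): 857, 781, 812, 680, 670, 608, 885, 691, 893, 573, 842
Mean correct RT = 8292/11 = 753.8182 ms
Proportion correct = 11/12
IES = 753.8182 / (11/12) = 822.347 ms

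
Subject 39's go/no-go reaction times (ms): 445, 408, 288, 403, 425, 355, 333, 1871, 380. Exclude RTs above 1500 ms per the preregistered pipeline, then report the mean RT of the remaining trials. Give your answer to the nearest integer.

380 ms

Excluded: 1871
Retained (n=8): Σ = 3037
Mean = 3037/8 = 379.6250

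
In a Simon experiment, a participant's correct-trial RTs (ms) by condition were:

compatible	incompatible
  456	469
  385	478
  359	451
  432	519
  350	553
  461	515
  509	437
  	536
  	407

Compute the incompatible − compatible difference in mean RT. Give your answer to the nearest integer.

63 ms

M(compatible) = 2952/7 = 421.714
M(incompatible) = 4365/9 = 485.000
Difference = 485.000 − 421.714 = 63.286 ms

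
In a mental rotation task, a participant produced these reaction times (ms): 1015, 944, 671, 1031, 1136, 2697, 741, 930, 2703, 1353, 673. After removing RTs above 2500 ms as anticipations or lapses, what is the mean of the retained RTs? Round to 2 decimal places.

943.78 ms

Excluded: 2697, 2703
Retained (n=9): Σ = 8494
Mean = 8494/9 = 943.7778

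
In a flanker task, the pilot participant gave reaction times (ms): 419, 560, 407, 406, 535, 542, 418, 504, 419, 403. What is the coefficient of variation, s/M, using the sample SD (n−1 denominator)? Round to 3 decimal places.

n = 10, Σ = 4613, M = 461.3000
Σ(x−M)² = 38368.100; s = √(38368.100/9) = 65.2926
CV = 65.2926 / 461.3000 = 0.14154

0.142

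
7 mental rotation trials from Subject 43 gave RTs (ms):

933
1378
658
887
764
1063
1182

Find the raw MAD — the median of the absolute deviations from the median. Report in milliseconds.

169 ms

Sorted: 658, 764, 887, 933, 1063, 1182, 1378 → median = 933
|x − 933|: 0, 445, 275, 46, 169, 130, 249
Sorted deviations: 0, 46, 130, 169, 249, 275, 445 → MAD = 169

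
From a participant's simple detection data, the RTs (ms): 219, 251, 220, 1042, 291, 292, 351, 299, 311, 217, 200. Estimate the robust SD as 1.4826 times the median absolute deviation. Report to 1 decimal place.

Sorted: 200, 217, 219, 220, 251, 291, 292, 299, 311, 351, 1042 → median = 291
|x − 291| sorted: 0, 1, 8, 20, 40, 60, 71, 72, 74, 91, 751 → MAD = 60
Robust SD ≈ 1.4826 × 60 = 88.956

89.0 ms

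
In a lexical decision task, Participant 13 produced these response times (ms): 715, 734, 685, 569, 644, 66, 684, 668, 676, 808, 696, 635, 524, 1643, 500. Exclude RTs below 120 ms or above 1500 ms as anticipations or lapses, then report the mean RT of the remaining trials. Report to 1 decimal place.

656.8 ms

Excluded: 66, 1643
Retained (n=13): Σ = 8538
Mean = 8538/13 = 656.7692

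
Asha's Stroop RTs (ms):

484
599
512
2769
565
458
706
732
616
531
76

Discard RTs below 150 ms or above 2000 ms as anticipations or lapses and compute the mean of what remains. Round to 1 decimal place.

578.1 ms

Excluded: 76, 2769
Retained (n=9): Σ = 5203
Mean = 5203/9 = 578.1111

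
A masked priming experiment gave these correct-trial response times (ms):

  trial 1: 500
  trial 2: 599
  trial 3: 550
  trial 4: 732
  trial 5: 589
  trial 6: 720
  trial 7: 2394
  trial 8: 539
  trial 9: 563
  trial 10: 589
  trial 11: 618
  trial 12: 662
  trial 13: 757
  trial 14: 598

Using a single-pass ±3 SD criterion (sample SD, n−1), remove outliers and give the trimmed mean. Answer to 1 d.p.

616.6 ms

n = 14, ΣRT = 10410, M = 743.571
Σ(x−M)² = 3008335.43; s = √(3008335.43/13) = 481.051
Cutoffs: 743.571 ± 3·481.051 → [-699.6, 2186.7]
Outside: 2394 → excluded.
Retained (n=13): Σ = 8016, mean = 8016/13 = 616.615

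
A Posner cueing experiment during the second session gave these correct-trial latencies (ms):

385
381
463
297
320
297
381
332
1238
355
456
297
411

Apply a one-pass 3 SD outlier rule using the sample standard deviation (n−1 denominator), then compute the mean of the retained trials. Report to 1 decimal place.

n = 13, ΣRT = 5613, M = 431.769
Σ(x−M)² = 742172.31; s = √(742172.31/12) = 248.692
Cutoffs: 431.769 ± 3·248.692 → [-314.3, 1177.8]
Outside: 1238 → excluded.
Retained (n=12): Σ = 4375, mean = 4375/12 = 364.583

364.6 ms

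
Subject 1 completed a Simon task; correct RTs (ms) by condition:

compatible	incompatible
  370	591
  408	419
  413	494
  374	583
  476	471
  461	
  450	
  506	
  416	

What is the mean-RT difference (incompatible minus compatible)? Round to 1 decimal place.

81.2 ms

M(compatible) = 3874/9 = 430.444
M(incompatible) = 2558/5 = 511.600
Difference = 511.600 − 430.444 = 81.156 ms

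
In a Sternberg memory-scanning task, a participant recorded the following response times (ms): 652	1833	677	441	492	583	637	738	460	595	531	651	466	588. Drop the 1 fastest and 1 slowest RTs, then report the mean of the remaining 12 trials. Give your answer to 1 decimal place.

589.2 ms

Sorted: 441, 460, 466, 492, 531, 583, 588, 595, 637, 651, 652, 677, 738, 1833
Drop lowest 1 (441) and highest 1 (1833)
Remaining (n=12): Σ = 7070, mean = 7070/12 = 589.167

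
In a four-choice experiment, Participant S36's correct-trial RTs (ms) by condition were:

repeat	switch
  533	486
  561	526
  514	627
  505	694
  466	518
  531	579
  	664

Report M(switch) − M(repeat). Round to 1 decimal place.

66.5 ms

M(repeat) = 3110/6 = 518.333
M(switch) = 4094/7 = 584.857
Difference = 584.857 − 518.333 = 66.524 ms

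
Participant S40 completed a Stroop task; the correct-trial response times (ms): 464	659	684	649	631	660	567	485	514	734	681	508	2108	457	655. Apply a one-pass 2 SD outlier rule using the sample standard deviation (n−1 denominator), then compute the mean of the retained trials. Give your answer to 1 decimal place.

n = 15, ΣRT = 10456, M = 697.067
Σ(x−M)² = 2246894.93; s = √(2246894.93/14) = 400.615
Cutoffs: 697.067 ± 2·400.615 → [-104.2, 1498.3]
Outside: 2108 → excluded.
Retained (n=14): Σ = 8348, mean = 8348/14 = 596.286

596.3 ms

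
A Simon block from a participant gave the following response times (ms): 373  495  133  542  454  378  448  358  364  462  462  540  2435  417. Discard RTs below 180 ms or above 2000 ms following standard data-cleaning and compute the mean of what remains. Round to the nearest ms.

441 ms

Excluded: 133, 2435
Retained (n=12): Σ = 5293
Mean = 5293/12 = 441.0833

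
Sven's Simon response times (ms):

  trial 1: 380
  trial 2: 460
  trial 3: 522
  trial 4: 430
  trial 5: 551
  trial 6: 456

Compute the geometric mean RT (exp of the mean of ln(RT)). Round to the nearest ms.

ln(RT): 5.9402, 6.1312, 6.2577, 6.0638, 6.3117, 6.1225
Mean ln(RT) = 36.8271/6 = 6.13785
Geometric mean = exp(6.13785) = 463.06 ms

463 ms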